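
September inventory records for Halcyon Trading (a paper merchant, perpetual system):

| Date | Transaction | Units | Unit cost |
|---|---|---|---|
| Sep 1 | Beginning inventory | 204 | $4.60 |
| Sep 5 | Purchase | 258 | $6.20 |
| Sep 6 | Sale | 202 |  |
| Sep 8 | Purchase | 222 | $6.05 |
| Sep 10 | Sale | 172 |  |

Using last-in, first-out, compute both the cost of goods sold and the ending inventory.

COGS = $2,293.00; ending inventory = $1,588.10

Sep 6, 202 sold [LIFO — newest first]: 202 @ $6.20 = $1,252.40
Sep 10, 172 sold [LIFO — newest first]: 172 @ $6.05 = $1,040.60
Total COGS = $1,252.40 + $1,040.60 = $2,293.00
Ending inventory: 204 @ $4.60 + 56 @ $6.20 + 50 @ $6.05 = $1,588.10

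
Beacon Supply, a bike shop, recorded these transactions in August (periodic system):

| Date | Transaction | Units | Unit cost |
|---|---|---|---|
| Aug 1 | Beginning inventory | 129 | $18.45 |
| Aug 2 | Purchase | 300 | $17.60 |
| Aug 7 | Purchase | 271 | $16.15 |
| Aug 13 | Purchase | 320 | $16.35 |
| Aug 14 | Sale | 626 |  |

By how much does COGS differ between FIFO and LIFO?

FIFO COGS: 129 @ $18.45 + 300 @ $17.60 + 197 @ $16.15 = $10,841.60
LIFO COGS: 320 @ $16.35 + 271 @ $16.15 + 35 @ $17.60 = $10,224.65
Difference = |$10,841.60 − $10,224.65| = $616.95

$616.95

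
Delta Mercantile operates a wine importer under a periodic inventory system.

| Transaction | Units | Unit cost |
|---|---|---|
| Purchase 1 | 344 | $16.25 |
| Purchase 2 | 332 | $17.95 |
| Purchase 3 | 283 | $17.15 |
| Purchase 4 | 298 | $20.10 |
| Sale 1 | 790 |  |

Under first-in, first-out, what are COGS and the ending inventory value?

Sale 1 (790) [FIFO — oldest first]: 344 @ $16.25 + 332 @ $17.95 + 114 @ $17.15 = $13,504.50
Ending inventory: 169 @ $17.15 + 298 @ $20.10 = $8,888.15

COGS = $13,504.50; ending inventory = $8,888.15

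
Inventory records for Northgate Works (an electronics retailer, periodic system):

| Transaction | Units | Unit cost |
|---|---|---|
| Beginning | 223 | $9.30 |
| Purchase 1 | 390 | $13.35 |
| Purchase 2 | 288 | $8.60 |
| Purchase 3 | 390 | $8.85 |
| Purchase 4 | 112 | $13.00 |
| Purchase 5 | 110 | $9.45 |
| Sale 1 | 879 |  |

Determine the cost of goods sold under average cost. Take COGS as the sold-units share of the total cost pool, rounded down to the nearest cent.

Sale 1, sell 879: 879/1513 × $15,704.20 → $9,123.59
Ending inventory (cost pool remaining) = $6,580.61

COGS = $9,123.59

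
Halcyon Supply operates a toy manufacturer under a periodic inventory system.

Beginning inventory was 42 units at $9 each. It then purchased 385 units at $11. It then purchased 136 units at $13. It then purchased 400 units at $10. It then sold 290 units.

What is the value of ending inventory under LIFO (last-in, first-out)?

Sale 1 (290) [LIFO — newest first]: 290 @ $10 = $2,900
Ending inventory: 42 @ $9 + 385 @ $11 + 136 @ $13 + 110 @ $10 = $7,481

Ending inventory = $7,481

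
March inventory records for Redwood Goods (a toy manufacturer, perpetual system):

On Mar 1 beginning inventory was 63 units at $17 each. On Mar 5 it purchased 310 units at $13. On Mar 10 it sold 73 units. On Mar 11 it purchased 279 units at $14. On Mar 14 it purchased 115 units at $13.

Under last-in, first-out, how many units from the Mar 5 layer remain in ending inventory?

Mar 10, 73 sold [LIFO — newest first]: 73 @ $13 = $949
Ending inventory: 63 @ $17 + 237 @ $13 + 279 @ $14 + 115 @ $13 = $9,553

237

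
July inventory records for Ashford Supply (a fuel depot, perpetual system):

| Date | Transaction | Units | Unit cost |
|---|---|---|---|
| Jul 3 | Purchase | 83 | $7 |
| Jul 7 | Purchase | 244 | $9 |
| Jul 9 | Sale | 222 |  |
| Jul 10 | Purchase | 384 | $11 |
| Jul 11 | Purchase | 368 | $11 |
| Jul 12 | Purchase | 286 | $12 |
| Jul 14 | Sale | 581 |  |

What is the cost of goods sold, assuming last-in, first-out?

COGS = $8,675

Jul 9, 222 sold [LIFO — newest first]: 222 @ $9 = $1,998
Jul 14, 581 sold [LIFO — newest first]: 286 @ $12 + 295 @ $11 = $6,677
Total COGS = $1,998 + $6,677 = $8,675
Ending inventory: 83 @ $7 + 22 @ $9 + 384 @ $11 + 73 @ $11 = $5,806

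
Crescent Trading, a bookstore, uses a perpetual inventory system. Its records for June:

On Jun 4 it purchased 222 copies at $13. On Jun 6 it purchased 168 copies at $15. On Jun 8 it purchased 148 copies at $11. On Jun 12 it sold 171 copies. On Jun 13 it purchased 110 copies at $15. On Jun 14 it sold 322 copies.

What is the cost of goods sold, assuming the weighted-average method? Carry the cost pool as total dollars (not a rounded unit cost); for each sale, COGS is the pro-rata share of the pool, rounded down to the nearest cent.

After Jun 4: 222 on hand, pool $2,886.00 (≈ $13.0000 each)
After Jun 6: 390 on hand, pool $5,406.00 (≈ $13.8615 each)
After Jun 8: 538 on hand, pool $7,034.00 (≈ $13.0743 each)
Jun 12, sell 171: 171/538 × $7,034.00 → $2,235.71
After Jun 13: 477 on hand, pool $6,448.29 (≈ $13.5184 each)
Jun 14, sell 322: 322/477 × $6,448.29 → $4,352.93
Total COGS = $2,235.71 + $4,352.93 = $6,588.64
Ending inventory (cost pool remaining) = $2,095.36

COGS = $6,588.64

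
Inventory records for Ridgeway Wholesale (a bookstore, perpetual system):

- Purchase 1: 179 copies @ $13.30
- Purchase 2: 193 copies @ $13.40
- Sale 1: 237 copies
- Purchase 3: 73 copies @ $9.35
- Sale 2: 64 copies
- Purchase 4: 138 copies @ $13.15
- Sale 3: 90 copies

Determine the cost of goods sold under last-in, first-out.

Sale 1 (237) [LIFO — newest first]: 193 @ $13.40 + 44 @ $13.30 = $3,171.40
Sale 2 (64) [LIFO — newest first]: 64 @ $9.35 = $598.40
Sale 3 (90) [LIFO — newest first]: 90 @ $13.15 = $1,183.50
Total COGS = $3,171.40 + $598.40 + $1,183.50 = $4,953.30
Ending inventory: 135 @ $13.30 + 9 @ $9.35 + 48 @ $13.15 = $2,510.85

COGS = $4,953.30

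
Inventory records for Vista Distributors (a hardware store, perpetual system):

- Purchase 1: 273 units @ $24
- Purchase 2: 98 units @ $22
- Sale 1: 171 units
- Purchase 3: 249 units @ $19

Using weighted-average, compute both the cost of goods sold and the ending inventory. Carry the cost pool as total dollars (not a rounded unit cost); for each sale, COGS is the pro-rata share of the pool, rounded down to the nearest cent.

COGS = $4,013.66; ending inventory = $9,425.34

After Purchase 1: 273 on hand, pool $6,552.00 (≈ $24.0000 each)
After Purchase 2: 371 on hand, pool $8,708.00 (≈ $23.4717 each)
Sale 1, sell 171: 171/371 × $8,708.00 → $4,013.66
After Purchase 3: 449 on hand, pool $9,425.34 (≈ $20.9918 each)
Ending inventory (cost pool remaining) = $9,425.34
Check: goods available $13,439.00 = COGS $4,013.66 + ending $9,425.34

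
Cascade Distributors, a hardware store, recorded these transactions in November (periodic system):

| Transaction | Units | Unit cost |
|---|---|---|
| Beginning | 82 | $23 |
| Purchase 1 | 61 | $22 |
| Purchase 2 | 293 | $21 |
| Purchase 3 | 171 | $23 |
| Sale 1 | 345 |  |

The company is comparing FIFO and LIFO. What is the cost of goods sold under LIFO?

COGS = $7,587

FIFO COGS: 82 @ $23 + 61 @ $22 + 202 @ $21 = $7,470
LIFO COGS: 171 @ $23 + 174 @ $21 = $7,587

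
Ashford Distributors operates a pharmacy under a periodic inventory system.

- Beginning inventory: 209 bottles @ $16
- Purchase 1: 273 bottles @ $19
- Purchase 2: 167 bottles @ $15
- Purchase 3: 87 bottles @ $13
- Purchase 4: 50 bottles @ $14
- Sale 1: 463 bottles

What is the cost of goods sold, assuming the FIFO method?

COGS = $8,170

Sale 1 (463) [FIFO — oldest first]: 209 @ $16 + 254 @ $19 = $8,170
Ending inventory: 19 @ $19 + 167 @ $15 + 87 @ $13 + 50 @ $14 = $4,697
Check: goods available $12,867 = COGS $8,170 + ending $4,697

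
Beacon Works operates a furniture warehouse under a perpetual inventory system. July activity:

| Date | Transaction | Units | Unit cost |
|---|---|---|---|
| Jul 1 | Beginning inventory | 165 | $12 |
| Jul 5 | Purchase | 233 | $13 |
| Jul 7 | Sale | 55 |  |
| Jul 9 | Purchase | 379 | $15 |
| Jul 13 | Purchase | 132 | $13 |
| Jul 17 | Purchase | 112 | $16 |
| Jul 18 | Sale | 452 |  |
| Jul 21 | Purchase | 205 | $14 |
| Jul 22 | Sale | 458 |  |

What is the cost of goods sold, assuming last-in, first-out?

Jul 7, 55 sold [LIFO — newest first]: 55 @ $13 = $715
Jul 18, 452 sold [LIFO — newest first]: 112 @ $16 + 132 @ $13 + 208 @ $15 = $6,628
Jul 22, 458 sold [LIFO — newest first]: 205 @ $14 + 171 @ $15 + 82 @ $13 = $6,501
Total COGS = $715 + $6,628 + $6,501 = $13,844
Ending inventory: 165 @ $12 + 96 @ $13 = $3,228

COGS = $13,844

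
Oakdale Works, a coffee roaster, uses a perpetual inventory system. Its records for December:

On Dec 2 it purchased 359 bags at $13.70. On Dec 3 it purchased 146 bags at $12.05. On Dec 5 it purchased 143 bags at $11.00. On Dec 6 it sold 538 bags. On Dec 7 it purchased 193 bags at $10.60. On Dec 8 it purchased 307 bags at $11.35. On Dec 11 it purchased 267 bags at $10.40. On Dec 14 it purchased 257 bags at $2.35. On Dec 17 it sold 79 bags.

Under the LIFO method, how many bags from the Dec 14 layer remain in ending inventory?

178

Dec 6, 538 sold [LIFO — newest first]: 143 @ $11.00 + 146 @ $12.05 + 249 @ $13.70 = $6,743.60
Dec 17, 79 sold [LIFO — newest first]: 79 @ $2.35 = $185.65
Total COGS = $6,743.60 + $185.65 = $6,929.25
Ending inventory: 110 @ $13.70 + 193 @ $10.60 + 307 @ $11.35 + 267 @ $10.40 + 178 @ $2.35 = $10,232.35
Check: goods available $17,161.60 = COGS $6,929.25 + ending $10,232.35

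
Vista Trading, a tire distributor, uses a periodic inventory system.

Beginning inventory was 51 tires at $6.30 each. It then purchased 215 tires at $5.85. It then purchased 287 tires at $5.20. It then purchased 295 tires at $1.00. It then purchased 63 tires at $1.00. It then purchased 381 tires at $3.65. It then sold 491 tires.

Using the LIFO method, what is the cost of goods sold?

Sale 1 (491) [LIFO — newest first]: 381 @ $3.65 + 63 @ $1.00 + 47 @ $1.00 = $1,500.65
Ending inventory: 51 @ $6.30 + 215 @ $5.85 + 287 @ $5.20 + 248 @ $1.00 = $3,319.45

COGS = $1,500.65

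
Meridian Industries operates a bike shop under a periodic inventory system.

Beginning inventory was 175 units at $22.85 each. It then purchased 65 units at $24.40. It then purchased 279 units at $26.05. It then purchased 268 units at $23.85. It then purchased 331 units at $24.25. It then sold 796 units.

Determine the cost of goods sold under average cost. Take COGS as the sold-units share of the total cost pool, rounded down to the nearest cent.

Sale 1, sell 796: 796/1118 × $27,271.25 → $19,416.73
Ending inventory (cost pool remaining) = $7,854.52

COGS = $19,416.73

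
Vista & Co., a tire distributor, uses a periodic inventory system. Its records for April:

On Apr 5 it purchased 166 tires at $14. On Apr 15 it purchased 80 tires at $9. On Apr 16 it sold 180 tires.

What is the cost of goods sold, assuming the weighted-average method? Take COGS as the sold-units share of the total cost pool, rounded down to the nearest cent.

Apr 16, sell 180: 180/246 × $3,044.00 → $2,227.31
Ending inventory (cost pool remaining) = $816.69

COGS = $2,227.31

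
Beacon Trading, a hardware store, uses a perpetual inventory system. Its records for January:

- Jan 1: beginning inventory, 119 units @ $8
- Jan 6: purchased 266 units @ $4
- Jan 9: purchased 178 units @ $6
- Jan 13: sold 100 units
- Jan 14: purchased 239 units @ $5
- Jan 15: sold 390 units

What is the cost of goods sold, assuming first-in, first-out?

Jan 13, 100 sold [FIFO — oldest first]: 100 @ $8 = $800
Jan 15, 390 sold [FIFO — oldest first]: 19 @ $8 + 266 @ $4 + 105 @ $6 = $1,846
Total COGS = $800 + $1,846 = $2,646
Ending inventory: 73 @ $6 + 239 @ $5 = $1,633

COGS = $2,646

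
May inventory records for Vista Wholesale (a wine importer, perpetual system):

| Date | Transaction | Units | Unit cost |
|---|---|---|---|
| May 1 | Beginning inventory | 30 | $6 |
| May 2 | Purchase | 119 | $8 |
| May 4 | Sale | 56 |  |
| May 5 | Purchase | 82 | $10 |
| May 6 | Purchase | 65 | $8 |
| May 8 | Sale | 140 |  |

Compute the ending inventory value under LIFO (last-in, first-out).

Ending inventory = $754

May 4, 56 sold [LIFO — newest first]: 56 @ $8 = $448
May 8, 140 sold [LIFO — newest first]: 65 @ $8 + 75 @ $10 = $1,270
Total COGS = $448 + $1,270 = $1,718
Ending inventory: 30 @ $6 + 63 @ $8 + 7 @ $10 = $754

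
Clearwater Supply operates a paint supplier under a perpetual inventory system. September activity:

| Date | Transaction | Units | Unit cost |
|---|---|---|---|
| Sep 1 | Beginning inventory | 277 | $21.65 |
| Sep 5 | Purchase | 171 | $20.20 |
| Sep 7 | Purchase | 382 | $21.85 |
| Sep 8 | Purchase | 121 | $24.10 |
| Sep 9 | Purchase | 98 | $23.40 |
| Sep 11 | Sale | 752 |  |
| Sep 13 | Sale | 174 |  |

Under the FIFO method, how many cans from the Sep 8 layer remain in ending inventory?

25

Sep 11, 752 sold [FIFO — oldest first]: 277 @ $21.65 + 171 @ $20.20 + 304 @ $21.85 = $16,093.65
Sep 13, 174 sold [FIFO — oldest first]: 78 @ $21.85 + 96 @ $24.10 = $4,017.90
Total COGS = $16,093.65 + $4,017.90 = $20,111.55
Ending inventory: 25 @ $24.10 + 98 @ $23.40 = $2,895.70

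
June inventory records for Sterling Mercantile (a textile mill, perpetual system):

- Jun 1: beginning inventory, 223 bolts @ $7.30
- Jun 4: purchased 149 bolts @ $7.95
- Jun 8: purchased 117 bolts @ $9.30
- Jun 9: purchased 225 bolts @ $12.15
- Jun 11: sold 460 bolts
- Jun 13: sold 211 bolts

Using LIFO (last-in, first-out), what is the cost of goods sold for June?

COGS = $6,320.40

Jun 11, 460 sold [LIFO — newest first]: 225 @ $12.15 + 117 @ $9.30 + 118 @ $7.95 = $4,759.95
Jun 13, 211 sold [LIFO — newest first]: 31 @ $7.95 + 180 @ $7.30 = $1,560.45
Total COGS = $4,759.95 + $1,560.45 = $6,320.40
Ending inventory: 43 @ $7.30 = $313.90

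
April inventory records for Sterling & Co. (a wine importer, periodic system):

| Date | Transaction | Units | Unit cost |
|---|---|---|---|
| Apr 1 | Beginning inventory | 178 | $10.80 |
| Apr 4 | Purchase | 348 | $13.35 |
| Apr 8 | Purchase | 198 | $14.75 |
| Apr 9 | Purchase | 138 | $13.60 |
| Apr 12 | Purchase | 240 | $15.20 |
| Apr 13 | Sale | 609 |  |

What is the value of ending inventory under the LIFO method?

Ending inventory = $6,127.65

Apr 13, 609 sold [LIFO — newest first]: 240 @ $15.20 + 138 @ $13.60 + 198 @ $14.75 + 33 @ $13.35 = $8,885.85
Ending inventory: 178 @ $10.80 + 315 @ $13.35 = $6,127.65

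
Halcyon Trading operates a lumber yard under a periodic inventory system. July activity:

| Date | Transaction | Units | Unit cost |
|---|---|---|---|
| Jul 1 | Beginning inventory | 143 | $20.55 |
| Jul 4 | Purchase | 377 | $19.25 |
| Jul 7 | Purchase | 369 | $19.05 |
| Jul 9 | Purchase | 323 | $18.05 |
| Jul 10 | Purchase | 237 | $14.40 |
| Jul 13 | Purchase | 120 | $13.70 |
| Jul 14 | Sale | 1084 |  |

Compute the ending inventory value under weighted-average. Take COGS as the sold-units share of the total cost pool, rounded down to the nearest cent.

Ending inventory = $8,689.91

Jul 14, sell 1084: 1084/1569 × $28,112.30 → $19,422.39
Ending inventory (cost pool remaining) = $8,689.91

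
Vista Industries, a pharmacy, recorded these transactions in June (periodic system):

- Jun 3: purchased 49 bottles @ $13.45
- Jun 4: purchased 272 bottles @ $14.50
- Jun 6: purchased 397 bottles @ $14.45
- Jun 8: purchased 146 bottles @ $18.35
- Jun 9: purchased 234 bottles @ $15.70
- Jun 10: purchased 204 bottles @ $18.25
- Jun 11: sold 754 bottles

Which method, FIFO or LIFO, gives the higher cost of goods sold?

LIFO

FIFO COGS: 49 @ $13.45 + 272 @ $14.50 + 397 @ $14.45 + 36 @ $18.35 = $11,000.30
LIFO COGS: 204 @ $18.25 + 234 @ $15.70 + 146 @ $18.35 + 170 @ $14.45 = $12,532.40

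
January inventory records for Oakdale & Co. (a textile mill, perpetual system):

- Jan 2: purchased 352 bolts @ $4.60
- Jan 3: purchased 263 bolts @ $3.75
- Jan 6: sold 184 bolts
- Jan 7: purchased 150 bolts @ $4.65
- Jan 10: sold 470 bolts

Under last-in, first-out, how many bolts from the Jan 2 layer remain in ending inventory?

Jan 6, 184 sold [LIFO — newest first]: 184 @ $3.75 = $690.00
Jan 10, 470 sold [LIFO — newest first]: 150 @ $4.65 + 79 @ $3.75 + 241 @ $4.60 = $2,102.35
Total COGS = $690.00 + $2,102.35 = $2,792.35
Ending inventory: 111 @ $4.60 = $510.60

111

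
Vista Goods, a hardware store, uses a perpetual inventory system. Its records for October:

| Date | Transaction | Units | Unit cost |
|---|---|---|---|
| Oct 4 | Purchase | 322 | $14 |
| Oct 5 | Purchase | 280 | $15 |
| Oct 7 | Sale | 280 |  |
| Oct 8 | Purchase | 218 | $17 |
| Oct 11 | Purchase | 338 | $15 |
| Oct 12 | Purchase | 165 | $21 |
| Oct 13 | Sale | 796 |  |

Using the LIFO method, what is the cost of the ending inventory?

Oct 7, 280 sold [LIFO — newest first]: 280 @ $15 = $4,200
Oct 13, 796 sold [LIFO — newest first]: 165 @ $21 + 338 @ $15 + 218 @ $17 + 75 @ $14 = $13,291
Total COGS = $4,200 + $13,291 = $17,491
Ending inventory: 247 @ $14 = $3,458

Ending inventory = $3,458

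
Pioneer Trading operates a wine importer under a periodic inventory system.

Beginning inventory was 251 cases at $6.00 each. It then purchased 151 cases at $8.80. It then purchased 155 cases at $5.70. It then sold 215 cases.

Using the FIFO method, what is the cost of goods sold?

Sale 1 (215) [FIFO — oldest first]: 215 @ $6.00 = $1,290.00
Ending inventory: 36 @ $6.00 + 151 @ $8.80 + 155 @ $5.70 = $2,428.30
Check: goods available $3,718.30 = COGS $1,290.00 + ending $2,428.30

COGS = $1,290.00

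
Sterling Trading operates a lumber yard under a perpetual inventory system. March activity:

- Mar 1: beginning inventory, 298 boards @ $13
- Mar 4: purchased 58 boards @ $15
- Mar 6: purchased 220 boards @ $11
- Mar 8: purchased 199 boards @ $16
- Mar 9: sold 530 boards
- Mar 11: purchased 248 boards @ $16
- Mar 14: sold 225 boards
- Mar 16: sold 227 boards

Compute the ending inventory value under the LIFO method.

Ending inventory = $533

Mar 9, 530 sold [LIFO — newest first]: 199 @ $16 + 220 @ $11 + 58 @ $15 + 53 @ $13 = $7,163
Mar 14, 225 sold [LIFO — newest first]: 225 @ $16 = $3,600
Mar 16, 227 sold [LIFO — newest first]: 23 @ $16 + 204 @ $13 = $3,020
Total COGS = $7,163 + $3,600 + $3,020 = $13,783
Ending inventory: 41 @ $13 = $533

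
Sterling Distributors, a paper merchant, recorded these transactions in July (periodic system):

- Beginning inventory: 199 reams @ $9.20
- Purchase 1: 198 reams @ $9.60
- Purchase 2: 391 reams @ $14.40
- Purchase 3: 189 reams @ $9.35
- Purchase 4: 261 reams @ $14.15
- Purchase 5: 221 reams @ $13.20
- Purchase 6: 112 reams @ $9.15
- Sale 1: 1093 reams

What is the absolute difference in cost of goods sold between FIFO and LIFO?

FIFO COGS: 199 @ $9.20 + 198 @ $9.60 + 391 @ $14.40 + 189 @ $9.35 + 116 @ $14.15 = $12,770.55
LIFO COGS: 112 @ $9.15 + 221 @ $13.20 + 261 @ $14.15 + 189 @ $9.35 + 310 @ $14.40 = $13,866.30
Difference = |$12,770.55 − $13,866.30| = $1,095.75

$1,095.75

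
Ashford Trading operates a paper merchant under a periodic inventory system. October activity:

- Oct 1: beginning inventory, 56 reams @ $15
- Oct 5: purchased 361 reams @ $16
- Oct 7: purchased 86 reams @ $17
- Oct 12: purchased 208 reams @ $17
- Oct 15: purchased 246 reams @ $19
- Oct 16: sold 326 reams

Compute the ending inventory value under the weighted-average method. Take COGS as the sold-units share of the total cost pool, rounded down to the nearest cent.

Ending inventory = $10,739.53

Oct 16, sell 326: 326/957 × $16,288.00 → $5,548.47
Ending inventory (cost pool remaining) = $10,739.53
Check: goods available $16,288.00 = COGS $5,548.47 + ending $10,739.53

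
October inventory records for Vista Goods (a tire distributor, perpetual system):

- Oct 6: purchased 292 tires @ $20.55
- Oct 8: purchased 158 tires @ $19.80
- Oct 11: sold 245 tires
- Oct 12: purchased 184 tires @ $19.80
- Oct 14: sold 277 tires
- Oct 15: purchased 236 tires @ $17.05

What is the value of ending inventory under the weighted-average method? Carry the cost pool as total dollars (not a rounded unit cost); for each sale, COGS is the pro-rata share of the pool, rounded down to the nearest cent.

After Oct 6: 292 on hand, pool $6,000.60 (≈ $20.5500 each)
After Oct 8: 450 on hand, pool $9,129.00 (≈ $20.2867 each)
Oct 11, sell 245: 245/450 × $9,129.00 → $4,970.23
After Oct 12: 389 on hand, pool $7,801.97 (≈ $20.0565 each)
Oct 14, sell 277: 277/389 × $7,801.97 → $5,555.64
After Oct 15: 348 on hand, pool $6,270.13 (≈ $18.0176 each)
Total COGS = $4,970.23 + $5,555.64 = $10,525.87
Ending inventory (cost pool remaining) = $6,270.13

Ending inventory = $6,270.13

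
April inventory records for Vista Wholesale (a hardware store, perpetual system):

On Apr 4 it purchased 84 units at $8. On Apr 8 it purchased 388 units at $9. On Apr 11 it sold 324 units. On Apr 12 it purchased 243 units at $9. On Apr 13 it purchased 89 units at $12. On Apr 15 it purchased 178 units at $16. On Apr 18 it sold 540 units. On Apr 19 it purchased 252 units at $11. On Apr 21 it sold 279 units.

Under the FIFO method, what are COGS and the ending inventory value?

COGS = $12,038; ending inventory = $1,001

Apr 11, 324 sold [FIFO — oldest first]: 84 @ $8 + 240 @ $9 = $2,832
Apr 18, 540 sold [FIFO — oldest first]: 148 @ $9 + 243 @ $9 + 89 @ $12 + 60 @ $16 = $5,547
Apr 21, 279 sold [FIFO — oldest first]: 118 @ $16 + 161 @ $11 = $3,659
Total COGS = $2,832 + $5,547 + $3,659 = $12,038
Ending inventory: 91 @ $11 = $1,001
Check: goods available $13,039 = COGS $12,038 + ending $1,001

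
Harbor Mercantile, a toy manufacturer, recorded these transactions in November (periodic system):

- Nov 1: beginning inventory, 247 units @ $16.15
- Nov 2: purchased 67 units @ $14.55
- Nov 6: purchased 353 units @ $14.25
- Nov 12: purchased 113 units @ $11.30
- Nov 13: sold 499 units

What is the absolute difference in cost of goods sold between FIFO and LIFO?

$812.85

FIFO COGS: 247 @ $16.15 + 67 @ $14.55 + 185 @ $14.25 = $7,600.15
LIFO COGS: 113 @ $11.30 + 353 @ $14.25 + 33 @ $14.55 = $6,787.30
Difference = |$7,600.15 − $6,787.30| = $812.85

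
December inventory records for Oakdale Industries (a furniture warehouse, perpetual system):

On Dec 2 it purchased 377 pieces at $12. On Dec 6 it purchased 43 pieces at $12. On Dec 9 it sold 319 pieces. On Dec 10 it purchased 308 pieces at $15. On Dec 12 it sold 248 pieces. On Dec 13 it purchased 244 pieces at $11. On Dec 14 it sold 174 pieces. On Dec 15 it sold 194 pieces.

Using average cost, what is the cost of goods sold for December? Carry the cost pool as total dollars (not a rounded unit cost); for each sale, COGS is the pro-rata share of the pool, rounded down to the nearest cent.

COGS = $11,889.06

After Dec 2: 377 on hand, pool $4,524.00 (≈ $12.0000 each)
After Dec 6: 420 on hand, pool $5,040.00 (≈ $12.0000 each)
Dec 9, sell 319: 319/420 × $5,040.00 → $3,828.00
After Dec 10: 409 on hand, pool $5,832.00 (≈ $14.2592 each)
Dec 12, sell 248: 248/409 × $5,832.00 → $3,536.27
After Dec 13: 405 on hand, pool $4,979.73 (≈ $12.2956 each)
Dec 14, sell 174: 174/405 × $4,979.73 → $2,139.43
Dec 15, sell 194: 194/231 × $2,840.30 → $2,385.36
Total COGS = $3,828.00 + $3,536.27 + $2,139.43 + $2,385.36 = $11,889.06
Ending inventory (cost pool remaining) = $454.94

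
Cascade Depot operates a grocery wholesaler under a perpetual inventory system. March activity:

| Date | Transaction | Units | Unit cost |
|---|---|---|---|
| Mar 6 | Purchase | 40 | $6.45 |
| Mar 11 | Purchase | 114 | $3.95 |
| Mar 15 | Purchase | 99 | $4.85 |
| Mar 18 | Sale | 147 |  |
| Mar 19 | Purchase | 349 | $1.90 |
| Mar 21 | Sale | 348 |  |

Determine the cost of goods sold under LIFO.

Mar 18, 147 sold [LIFO — newest first]: 99 @ $4.85 + 48 @ $3.95 = $669.75
Mar 21, 348 sold [LIFO — newest first]: 348 @ $1.90 = $661.20
Total COGS = $669.75 + $661.20 = $1,330.95
Ending inventory: 40 @ $6.45 + 66 @ $3.95 + 1 @ $1.90 = $520.60
Check: goods available $1,851.55 = COGS $1,330.95 + ending $520.60

COGS = $1,330.95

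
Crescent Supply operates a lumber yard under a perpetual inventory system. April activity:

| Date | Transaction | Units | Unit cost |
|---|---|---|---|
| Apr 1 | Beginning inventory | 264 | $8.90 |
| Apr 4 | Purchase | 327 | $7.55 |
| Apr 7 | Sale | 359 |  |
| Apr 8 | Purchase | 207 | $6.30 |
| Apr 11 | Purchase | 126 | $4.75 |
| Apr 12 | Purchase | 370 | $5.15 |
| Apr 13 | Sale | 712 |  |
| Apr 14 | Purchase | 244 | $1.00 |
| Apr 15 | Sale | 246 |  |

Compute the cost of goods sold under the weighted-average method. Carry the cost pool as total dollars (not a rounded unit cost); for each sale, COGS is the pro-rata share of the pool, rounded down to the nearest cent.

COGS = $8,111.77

After Apr 1: 264 on hand, pool $2,349.60 (≈ $8.9000 each)
After Apr 4: 591 on hand, pool $4,818.45 (≈ $8.1530 each)
Apr 7, sell 359: 359/591 × $4,818.45 → $2,926.94
After Apr 8: 439 on hand, pool $3,195.61 (≈ $7.2793 each)
After Apr 11: 565 on hand, pool $3,794.11 (≈ $6.7152 each)
After Apr 12: 935 on hand, pool $5,699.61 (≈ $6.0958 each)
Apr 13, sell 712: 712/935 × $5,699.61 → $4,340.23
After Apr 14: 467 on hand, pool $1,603.38 (≈ $3.4334 each)
Apr 15, sell 246: 246/467 × $1,603.38 → $844.60
Total COGS = $2,926.94 + $4,340.23 + $844.60 = $8,111.77
Ending inventory (cost pool remaining) = $758.78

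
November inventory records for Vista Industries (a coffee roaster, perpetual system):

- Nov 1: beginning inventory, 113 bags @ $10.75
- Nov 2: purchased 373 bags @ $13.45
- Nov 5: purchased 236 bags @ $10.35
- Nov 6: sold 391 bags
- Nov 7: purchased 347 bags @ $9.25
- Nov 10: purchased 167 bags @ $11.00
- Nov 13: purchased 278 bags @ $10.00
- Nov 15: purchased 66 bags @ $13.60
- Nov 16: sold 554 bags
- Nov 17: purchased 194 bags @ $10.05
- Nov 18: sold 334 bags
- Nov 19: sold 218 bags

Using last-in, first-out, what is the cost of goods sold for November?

Nov 6, 391 sold [LIFO — newest first]: 236 @ $10.35 + 155 @ $13.45 = $4,527.35
Nov 16, 554 sold [LIFO — newest first]: 66 @ $13.60 + 278 @ $10.00 + 167 @ $11.00 + 43 @ $9.25 = $5,912.35
Nov 18, 334 sold [LIFO — newest first]: 194 @ $10.05 + 140 @ $9.25 = $3,244.70
Nov 19, 218 sold [LIFO — newest first]: 164 @ $9.25 + 54 @ $13.45 = $2,243.30
Total COGS = $4,527.35 + $5,912.35 + $3,244.70 + $2,243.30 = $15,927.70
Ending inventory: 113 @ $10.75 + 164 @ $13.45 = $3,420.55

COGS = $15,927.70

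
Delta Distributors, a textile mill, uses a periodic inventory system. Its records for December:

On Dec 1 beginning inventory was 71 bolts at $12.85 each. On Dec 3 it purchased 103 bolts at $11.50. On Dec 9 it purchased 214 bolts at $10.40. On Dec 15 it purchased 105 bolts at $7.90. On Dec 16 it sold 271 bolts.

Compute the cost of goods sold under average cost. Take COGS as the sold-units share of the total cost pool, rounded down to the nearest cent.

Dec 16, sell 271: 271/493 × $5,151.95 → $2,832.00
Ending inventory (cost pool remaining) = $2,319.95

COGS = $2,832.00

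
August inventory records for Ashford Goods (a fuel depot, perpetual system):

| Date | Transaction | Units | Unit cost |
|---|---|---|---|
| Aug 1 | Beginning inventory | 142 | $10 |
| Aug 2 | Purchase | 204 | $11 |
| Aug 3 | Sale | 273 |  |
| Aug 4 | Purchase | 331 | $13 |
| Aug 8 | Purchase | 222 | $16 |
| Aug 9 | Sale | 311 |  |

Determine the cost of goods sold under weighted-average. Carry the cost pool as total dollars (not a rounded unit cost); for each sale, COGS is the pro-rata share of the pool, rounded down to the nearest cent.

After Aug 1: 142 on hand, pool $1,420.00 (≈ $10.0000 each)
After Aug 2: 346 on hand, pool $3,664.00 (≈ $10.5896 each)
Aug 3, sell 273: 273/346 × $3,664.00 → $2,890.95
After Aug 4: 404 on hand, pool $5,076.05 (≈ $12.5645 each)
After Aug 8: 626 on hand, pool $8,628.05 (≈ $13.7828 each)
Aug 9, sell 311: 311/626 × $8,628.05 → $4,286.45
Total COGS = $2,890.95 + $4,286.45 = $7,177.40
Ending inventory (cost pool remaining) = $4,341.60
Check: goods available $11,519.00 = COGS $7,177.40 + ending $4,341.60

COGS = $7,177.40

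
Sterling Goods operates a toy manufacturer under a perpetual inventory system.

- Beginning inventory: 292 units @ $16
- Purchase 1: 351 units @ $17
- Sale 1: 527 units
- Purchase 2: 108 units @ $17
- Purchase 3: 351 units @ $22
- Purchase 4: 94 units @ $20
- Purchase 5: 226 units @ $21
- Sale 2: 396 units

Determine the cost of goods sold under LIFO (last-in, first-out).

COGS = $17,081

Sale 1 (527) [LIFO — newest first]: 351 @ $17 + 176 @ $16 = $8,783
Sale 2 (396) [LIFO — newest first]: 226 @ $21 + 94 @ $20 + 76 @ $22 = $8,298
Total COGS = $8,783 + $8,298 = $17,081
Ending inventory: 116 @ $16 + 108 @ $17 + 275 @ $22 = $9,742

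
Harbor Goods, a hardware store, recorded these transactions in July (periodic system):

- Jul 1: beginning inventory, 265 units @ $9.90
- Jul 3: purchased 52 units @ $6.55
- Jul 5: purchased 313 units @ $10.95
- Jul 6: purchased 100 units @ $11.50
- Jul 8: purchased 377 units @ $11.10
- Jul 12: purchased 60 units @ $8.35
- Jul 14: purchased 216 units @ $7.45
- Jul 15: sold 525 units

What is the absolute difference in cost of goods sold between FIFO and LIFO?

$367.60

FIFO COGS: 265 @ $9.90 + 52 @ $6.55 + 208 @ $10.95 = $5,241.70
LIFO COGS: 216 @ $7.45 + 60 @ $8.35 + 249 @ $11.10 = $4,874.10
Difference = |$5,241.70 − $4,874.10| = $367.60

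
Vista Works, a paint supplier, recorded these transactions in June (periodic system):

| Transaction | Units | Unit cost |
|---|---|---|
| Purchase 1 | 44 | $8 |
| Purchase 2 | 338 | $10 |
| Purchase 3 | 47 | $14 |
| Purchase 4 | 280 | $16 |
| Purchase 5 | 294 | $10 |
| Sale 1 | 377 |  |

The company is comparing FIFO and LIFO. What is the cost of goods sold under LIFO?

FIFO COGS: 44 @ $8 + 333 @ $10 = $3,682
LIFO COGS: 294 @ $10 + 83 @ $16 = $4,268

COGS = $4,268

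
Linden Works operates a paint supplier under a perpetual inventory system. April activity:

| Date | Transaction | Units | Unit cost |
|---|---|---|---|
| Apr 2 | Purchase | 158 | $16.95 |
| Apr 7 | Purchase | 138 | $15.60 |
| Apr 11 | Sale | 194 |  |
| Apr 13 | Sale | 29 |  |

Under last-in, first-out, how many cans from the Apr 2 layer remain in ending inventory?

Apr 11, 194 sold [LIFO — newest first]: 138 @ $15.60 + 56 @ $16.95 = $3,102.00
Apr 13, 29 sold [LIFO — newest first]: 29 @ $16.95 = $491.55
Total COGS = $3,102.00 + $491.55 = $3,593.55
Ending inventory: 73 @ $16.95 = $1,237.35
Check: goods available $4,830.90 = COGS $3,593.55 + ending $1,237.35

73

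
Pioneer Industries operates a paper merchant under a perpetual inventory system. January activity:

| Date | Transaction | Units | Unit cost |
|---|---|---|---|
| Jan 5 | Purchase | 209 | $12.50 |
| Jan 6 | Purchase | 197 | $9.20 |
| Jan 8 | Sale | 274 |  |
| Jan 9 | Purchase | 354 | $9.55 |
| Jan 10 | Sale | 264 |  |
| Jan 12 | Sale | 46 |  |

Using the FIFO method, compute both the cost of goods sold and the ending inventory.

Jan 8, 274 sold [FIFO — oldest first]: 209 @ $12.50 + 65 @ $9.20 = $3,210.50
Jan 10, 264 sold [FIFO — oldest first]: 132 @ $9.20 + 132 @ $9.55 = $2,475.00
Jan 12, 46 sold [FIFO — oldest first]: 46 @ $9.55 = $439.30
Total COGS = $3,210.50 + $2,475.00 + $439.30 = $6,124.80
Ending inventory: 176 @ $9.55 = $1,680.80
Check: goods available $7,805.60 = COGS $6,124.80 + ending $1,680.80

COGS = $6,124.80; ending inventory = $1,680.80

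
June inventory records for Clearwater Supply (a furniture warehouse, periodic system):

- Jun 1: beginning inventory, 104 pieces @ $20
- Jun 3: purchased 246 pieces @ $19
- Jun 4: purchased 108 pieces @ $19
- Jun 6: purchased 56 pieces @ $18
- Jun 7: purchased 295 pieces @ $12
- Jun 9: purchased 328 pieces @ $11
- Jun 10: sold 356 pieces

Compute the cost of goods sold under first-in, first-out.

COGS = $6,868

Jun 10, 356 sold [FIFO — oldest first]: 104 @ $20 + 246 @ $19 + 6 @ $19 = $6,868
Ending inventory: 102 @ $19 + 56 @ $18 + 295 @ $12 + 328 @ $11 = $10,094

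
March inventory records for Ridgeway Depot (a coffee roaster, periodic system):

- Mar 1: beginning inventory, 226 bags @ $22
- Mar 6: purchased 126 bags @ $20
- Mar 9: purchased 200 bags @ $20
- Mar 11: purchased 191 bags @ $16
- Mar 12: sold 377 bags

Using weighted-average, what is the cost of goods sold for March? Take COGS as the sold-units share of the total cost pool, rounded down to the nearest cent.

Mar 12, sell 377: 377/743 × $14,548.00 → $7,381.69
Ending inventory (cost pool remaining) = $7,166.31

COGS = $7,381.69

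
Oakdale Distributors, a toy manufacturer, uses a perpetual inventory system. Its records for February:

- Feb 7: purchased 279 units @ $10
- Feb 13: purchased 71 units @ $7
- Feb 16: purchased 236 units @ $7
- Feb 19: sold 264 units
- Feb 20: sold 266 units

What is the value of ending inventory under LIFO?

Ending inventory = $560

Feb 19, 264 sold [LIFO — newest first]: 236 @ $7 + 28 @ $7 = $1,848
Feb 20, 266 sold [LIFO — newest first]: 43 @ $7 + 223 @ $10 = $2,531
Total COGS = $1,848 + $2,531 = $4,379
Ending inventory: 56 @ $10 = $560
Check: goods available $4,939 = COGS $4,379 + ending $560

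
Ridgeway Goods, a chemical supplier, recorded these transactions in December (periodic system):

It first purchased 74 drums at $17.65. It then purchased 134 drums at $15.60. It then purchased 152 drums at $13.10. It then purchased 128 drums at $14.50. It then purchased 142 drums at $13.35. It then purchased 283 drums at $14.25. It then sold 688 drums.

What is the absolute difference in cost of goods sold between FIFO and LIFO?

$412.95

FIFO COGS: 74 @ $17.65 + 134 @ $15.60 + 152 @ $13.10 + 128 @ $14.50 + 142 @ $13.35 + 58 @ $14.25 = $9,965.90
LIFO COGS: 283 @ $14.25 + 142 @ $13.35 + 128 @ $14.50 + 135 @ $13.10 = $9,552.95
Difference = |$9,965.90 − $9,552.95| = $412.95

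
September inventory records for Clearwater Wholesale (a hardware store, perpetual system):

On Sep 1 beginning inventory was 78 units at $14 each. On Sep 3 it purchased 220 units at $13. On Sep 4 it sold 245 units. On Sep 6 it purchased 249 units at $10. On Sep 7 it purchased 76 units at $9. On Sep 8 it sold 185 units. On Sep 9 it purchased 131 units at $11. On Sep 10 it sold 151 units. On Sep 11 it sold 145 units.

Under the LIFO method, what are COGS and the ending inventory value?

Sep 4, 245 sold [LIFO — newest first]: 220 @ $13 + 25 @ $14 = $3,210
Sep 8, 185 sold [LIFO — newest first]: 76 @ $9 + 109 @ $10 = $1,774
Sep 10, 151 sold [LIFO — newest first]: 131 @ $11 + 20 @ $10 = $1,641
Sep 11, 145 sold [LIFO — newest first]: 120 @ $10 + 25 @ $14 = $1,550
Total COGS = $3,210 + $1,774 + $1,641 + $1,550 = $8,175
Ending inventory: 28 @ $14 = $392
Check: goods available $8,567 = COGS $8,175 + ending $392

COGS = $8,175; ending inventory = $392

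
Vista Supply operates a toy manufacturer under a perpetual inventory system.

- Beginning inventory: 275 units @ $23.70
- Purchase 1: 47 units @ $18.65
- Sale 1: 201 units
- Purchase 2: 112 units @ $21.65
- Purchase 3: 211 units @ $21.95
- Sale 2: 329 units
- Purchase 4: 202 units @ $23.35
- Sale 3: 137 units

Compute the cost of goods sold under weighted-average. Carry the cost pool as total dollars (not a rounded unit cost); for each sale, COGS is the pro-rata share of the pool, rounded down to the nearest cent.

After Beginning: 275 on hand, pool $6,517.50 (≈ $23.7000 each)
After Purchase 1: 322 on hand, pool $7,394.05 (≈ $22.9629 each)
Sale 1, sell 201: 201/322 × $7,394.05 → $4,615.54
After Purchase 2: 233 on hand, pool $5,203.31 (≈ $22.3318 each)
After Purchase 3: 444 on hand, pool $9,834.76 (≈ $22.1504 each)
Sale 2, sell 329: 329/444 × $9,834.76 → $7,287.46
After Purchase 4: 317 on hand, pool $7,264.00 (≈ $22.9148 each)
Sale 3, sell 137: 137/317 × $7,264.00 → $3,139.33
Total COGS = $4,615.54 + $7,287.46 + $3,139.33 = $15,042.33
Ending inventory (cost pool remaining) = $4,124.67

COGS = $15,042.33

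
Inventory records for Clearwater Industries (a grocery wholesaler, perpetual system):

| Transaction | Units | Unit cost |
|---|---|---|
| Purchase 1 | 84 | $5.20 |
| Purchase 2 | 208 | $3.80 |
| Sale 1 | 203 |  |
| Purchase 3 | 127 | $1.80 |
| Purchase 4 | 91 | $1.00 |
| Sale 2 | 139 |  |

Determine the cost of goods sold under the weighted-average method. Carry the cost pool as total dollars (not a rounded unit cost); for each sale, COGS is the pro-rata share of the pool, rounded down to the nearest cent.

COGS = $1,167.21

After Purchase 1: 84 on hand, pool $436.80 (≈ $5.2000 each)
After Purchase 2: 292 on hand, pool $1,227.20 (≈ $4.2027 each)
Sale 1, sell 203: 203/292 × $1,227.20 → $853.15
After Purchase 3: 216 on hand, pool $602.65 (≈ $2.7900 each)
After Purchase 4: 307 on hand, pool $693.65 (≈ $2.2594 each)
Sale 2, sell 139: 139/307 × $693.65 → $314.06
Total COGS = $853.15 + $314.06 = $1,167.21
Ending inventory (cost pool remaining) = $379.59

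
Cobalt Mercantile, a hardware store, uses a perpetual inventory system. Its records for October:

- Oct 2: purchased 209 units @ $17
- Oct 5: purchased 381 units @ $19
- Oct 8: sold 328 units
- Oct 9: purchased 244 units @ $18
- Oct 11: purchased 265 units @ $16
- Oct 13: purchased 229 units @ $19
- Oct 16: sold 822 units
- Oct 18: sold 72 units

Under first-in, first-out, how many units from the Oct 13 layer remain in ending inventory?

106

Oct 8, 328 sold [FIFO — oldest first]: 209 @ $17 + 119 @ $19 = $5,814
Oct 16, 822 sold [FIFO — oldest first]: 262 @ $19 + 244 @ $18 + 265 @ $16 + 51 @ $19 = $14,579
Oct 18, 72 sold [FIFO — oldest first]: 72 @ $19 = $1,368
Total COGS = $5,814 + $14,579 + $1,368 = $21,761
Ending inventory: 106 @ $19 = $2,014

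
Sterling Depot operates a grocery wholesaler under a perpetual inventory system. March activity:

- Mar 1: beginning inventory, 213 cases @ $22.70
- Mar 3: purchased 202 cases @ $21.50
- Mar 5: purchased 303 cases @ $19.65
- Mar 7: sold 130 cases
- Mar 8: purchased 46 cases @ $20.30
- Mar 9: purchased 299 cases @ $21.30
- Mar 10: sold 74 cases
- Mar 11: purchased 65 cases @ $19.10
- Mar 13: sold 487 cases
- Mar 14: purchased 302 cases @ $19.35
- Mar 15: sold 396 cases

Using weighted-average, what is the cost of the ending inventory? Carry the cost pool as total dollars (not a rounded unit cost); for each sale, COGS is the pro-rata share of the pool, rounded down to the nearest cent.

After Mar 1: 213 on hand, pool $4,835.10 (≈ $22.7000 each)
After Mar 3: 415 on hand, pool $9,178.10 (≈ $22.1159 each)
After Mar 5: 718 on hand, pool $15,132.05 (≈ $21.0753 each)
Mar 7, sell 130: 130/718 × $15,132.05 → $2,739.78
After Mar 8: 634 on hand, pool $13,326.07 (≈ $21.0190 each)
After Mar 9: 933 on hand, pool $19,694.77 (≈ $21.1091 each)
Mar 10, sell 74: 74/933 × $19,694.77 → $1,562.07
After Mar 11: 924 on hand, pool $19,374.20 (≈ $20.9677 each)
Mar 13, sell 487: 487/924 × $19,374.20 → $10,211.29
After Mar 14: 739 on hand, pool $15,006.61 (≈ $20.3066 each)
Mar 15, sell 396: 396/739 × $15,006.61 → $8,041.43
Total COGS = $2,739.78 + $1,562.07 + $10,211.29 + $8,041.43 = $22,554.57
Ending inventory (cost pool remaining) = $6,965.18

Ending inventory = $6,965.18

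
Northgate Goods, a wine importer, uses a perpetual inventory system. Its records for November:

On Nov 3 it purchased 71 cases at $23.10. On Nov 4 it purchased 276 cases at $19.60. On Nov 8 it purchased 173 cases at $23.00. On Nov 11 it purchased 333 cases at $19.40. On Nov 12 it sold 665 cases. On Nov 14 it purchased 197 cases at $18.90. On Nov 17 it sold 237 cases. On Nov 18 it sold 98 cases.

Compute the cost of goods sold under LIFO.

COGS = $20,057.20

Nov 12, 665 sold [LIFO — newest first]: 333 @ $19.40 + 173 @ $23.00 + 159 @ $19.60 = $13,555.60
Nov 17, 237 sold [LIFO — newest first]: 197 @ $18.90 + 40 @ $19.60 = $4,507.30
Nov 18, 98 sold [LIFO — newest first]: 77 @ $19.60 + 21 @ $23.10 = $1,994.30
Total COGS = $13,555.60 + $4,507.30 + $1,994.30 = $20,057.20
Ending inventory: 50 @ $23.10 = $1,155.00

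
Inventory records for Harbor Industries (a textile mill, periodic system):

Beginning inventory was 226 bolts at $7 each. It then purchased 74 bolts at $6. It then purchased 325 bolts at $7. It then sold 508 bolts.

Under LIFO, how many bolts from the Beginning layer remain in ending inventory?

117

Sale 1 (508) [LIFO — newest first]: 325 @ $7 + 74 @ $6 + 109 @ $7 = $3,482
Ending inventory: 117 @ $7 = $819
Check: goods available $4,301 = COGS $3,482 + ending $819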